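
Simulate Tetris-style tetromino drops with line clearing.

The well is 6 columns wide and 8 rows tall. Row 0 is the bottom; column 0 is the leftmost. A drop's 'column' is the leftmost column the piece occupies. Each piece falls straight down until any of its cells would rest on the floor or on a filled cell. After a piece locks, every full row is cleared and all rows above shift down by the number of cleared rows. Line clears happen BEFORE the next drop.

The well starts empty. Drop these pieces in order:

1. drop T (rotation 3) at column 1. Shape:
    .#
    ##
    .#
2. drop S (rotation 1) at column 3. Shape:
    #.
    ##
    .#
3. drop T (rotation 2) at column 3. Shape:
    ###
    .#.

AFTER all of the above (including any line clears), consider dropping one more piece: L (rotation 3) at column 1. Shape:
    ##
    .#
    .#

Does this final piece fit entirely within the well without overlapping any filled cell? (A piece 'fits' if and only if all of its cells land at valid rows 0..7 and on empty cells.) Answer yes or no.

Drop 1: T rot3 at col 1 lands with bottom-row=0; cleared 0 line(s) (total 0); column heights now [0 2 3 0 0 0], max=3
Drop 2: S rot1 at col 3 lands with bottom-row=0; cleared 0 line(s) (total 0); column heights now [0 2 3 3 2 0], max=3
Drop 3: T rot2 at col 3 lands with bottom-row=2; cleared 0 line(s) (total 0); column heights now [0 2 3 4 4 4], max=4
Test piece L rot3 at col 1 (width 2): heights before test = [0 2 3 4 4 4]; fits = True

Answer: yes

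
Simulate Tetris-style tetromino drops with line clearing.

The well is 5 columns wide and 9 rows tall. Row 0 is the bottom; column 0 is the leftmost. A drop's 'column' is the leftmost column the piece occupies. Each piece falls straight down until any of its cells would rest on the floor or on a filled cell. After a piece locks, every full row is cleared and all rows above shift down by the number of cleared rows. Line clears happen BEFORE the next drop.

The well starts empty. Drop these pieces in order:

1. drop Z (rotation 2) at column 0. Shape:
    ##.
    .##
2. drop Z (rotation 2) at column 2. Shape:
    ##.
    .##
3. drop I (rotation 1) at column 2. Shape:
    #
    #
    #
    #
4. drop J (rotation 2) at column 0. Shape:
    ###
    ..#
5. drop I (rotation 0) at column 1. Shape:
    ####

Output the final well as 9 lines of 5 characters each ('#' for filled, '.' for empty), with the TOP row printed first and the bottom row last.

Drop 1: Z rot2 at col 0 lands with bottom-row=0; cleared 0 line(s) (total 0); column heights now [2 2 1 0 0], max=2
Drop 2: Z rot2 at col 2 lands with bottom-row=0; cleared 0 line(s) (total 0); column heights now [2 2 2 2 1], max=2
Drop 3: I rot1 at col 2 lands with bottom-row=2; cleared 0 line(s) (total 0); column heights now [2 2 6 2 1], max=6
Drop 4: J rot2 at col 0 lands with bottom-row=6; cleared 0 line(s) (total 0); column heights now [8 8 8 2 1], max=8
Drop 5: I rot0 at col 1 lands with bottom-row=8; cleared 0 line(s) (total 0); column heights now [8 9 9 9 9], max=9

Answer: .####
###..
..#..
..#..
..#..
..#..
..#..
####.
.####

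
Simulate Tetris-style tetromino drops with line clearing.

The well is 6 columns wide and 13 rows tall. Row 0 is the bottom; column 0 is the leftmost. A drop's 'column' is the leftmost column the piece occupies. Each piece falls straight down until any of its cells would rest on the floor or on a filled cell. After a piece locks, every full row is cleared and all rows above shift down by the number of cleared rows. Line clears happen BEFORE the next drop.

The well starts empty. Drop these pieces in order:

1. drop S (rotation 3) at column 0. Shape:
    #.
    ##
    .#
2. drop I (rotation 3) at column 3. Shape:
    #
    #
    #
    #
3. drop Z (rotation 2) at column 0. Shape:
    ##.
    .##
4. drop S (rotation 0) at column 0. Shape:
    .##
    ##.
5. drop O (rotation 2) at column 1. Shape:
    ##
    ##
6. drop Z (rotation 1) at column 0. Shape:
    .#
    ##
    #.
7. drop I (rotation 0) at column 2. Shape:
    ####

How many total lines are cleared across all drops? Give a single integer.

Drop 1: S rot3 at col 0 lands with bottom-row=0; cleared 0 line(s) (total 0); column heights now [3 2 0 0 0 0], max=3
Drop 2: I rot3 at col 3 lands with bottom-row=0; cleared 0 line(s) (total 0); column heights now [3 2 0 4 0 0], max=4
Drop 3: Z rot2 at col 0 lands with bottom-row=2; cleared 0 line(s) (total 0); column heights now [4 4 3 4 0 0], max=4
Drop 4: S rot0 at col 0 lands with bottom-row=4; cleared 0 line(s) (total 0); column heights now [5 6 6 4 0 0], max=6
Drop 5: O rot2 at col 1 lands with bottom-row=6; cleared 0 line(s) (total 0); column heights now [5 8 8 4 0 0], max=8
Drop 6: Z rot1 at col 0 lands with bottom-row=7; cleared 0 line(s) (total 0); column heights now [9 10 8 4 0 0], max=10
Drop 7: I rot0 at col 2 lands with bottom-row=8; cleared 1 line(s) (total 1); column heights now [8 9 8 4 0 0], max=9

Answer: 1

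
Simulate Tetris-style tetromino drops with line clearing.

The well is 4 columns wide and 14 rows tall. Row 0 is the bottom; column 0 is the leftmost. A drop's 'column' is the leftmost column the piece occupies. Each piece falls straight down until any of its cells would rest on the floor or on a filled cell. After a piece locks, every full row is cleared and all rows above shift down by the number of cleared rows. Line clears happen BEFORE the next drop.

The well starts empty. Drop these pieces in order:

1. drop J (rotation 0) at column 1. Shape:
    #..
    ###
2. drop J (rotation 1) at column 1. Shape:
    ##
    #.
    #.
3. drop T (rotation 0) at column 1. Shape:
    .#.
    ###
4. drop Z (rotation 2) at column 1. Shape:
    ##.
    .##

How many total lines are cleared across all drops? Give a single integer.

Drop 1: J rot0 at col 1 lands with bottom-row=0; cleared 0 line(s) (total 0); column heights now [0 2 1 1], max=2
Drop 2: J rot1 at col 1 lands with bottom-row=2; cleared 0 line(s) (total 0); column heights now [0 5 5 1], max=5
Drop 3: T rot0 at col 1 lands with bottom-row=5; cleared 0 line(s) (total 0); column heights now [0 6 7 6], max=7
Drop 4: Z rot2 at col 1 lands with bottom-row=7; cleared 0 line(s) (total 0); column heights now [0 9 9 8], max=9

Answer: 0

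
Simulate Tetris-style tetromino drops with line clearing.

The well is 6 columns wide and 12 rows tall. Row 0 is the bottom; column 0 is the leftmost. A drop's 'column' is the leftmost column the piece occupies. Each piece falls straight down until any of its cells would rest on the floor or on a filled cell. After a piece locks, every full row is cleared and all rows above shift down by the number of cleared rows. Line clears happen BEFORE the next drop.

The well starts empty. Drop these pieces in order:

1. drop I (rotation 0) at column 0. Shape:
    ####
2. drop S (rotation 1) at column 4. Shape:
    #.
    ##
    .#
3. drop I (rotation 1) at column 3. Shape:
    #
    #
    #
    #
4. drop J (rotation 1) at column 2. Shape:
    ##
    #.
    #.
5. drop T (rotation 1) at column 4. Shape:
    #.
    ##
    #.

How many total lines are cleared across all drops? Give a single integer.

Answer: 0

Derivation:
Drop 1: I rot0 at col 0 lands with bottom-row=0; cleared 0 line(s) (total 0); column heights now [1 1 1 1 0 0], max=1
Drop 2: S rot1 at col 4 lands with bottom-row=0; cleared 0 line(s) (total 0); column heights now [1 1 1 1 3 2], max=3
Drop 3: I rot1 at col 3 lands with bottom-row=1; cleared 0 line(s) (total 0); column heights now [1 1 1 5 3 2], max=5
Drop 4: J rot1 at col 2 lands with bottom-row=3; cleared 0 line(s) (total 0); column heights now [1 1 6 6 3 2], max=6
Drop 5: T rot1 at col 4 lands with bottom-row=3; cleared 0 line(s) (total 0); column heights now [1 1 6 6 6 5], max=6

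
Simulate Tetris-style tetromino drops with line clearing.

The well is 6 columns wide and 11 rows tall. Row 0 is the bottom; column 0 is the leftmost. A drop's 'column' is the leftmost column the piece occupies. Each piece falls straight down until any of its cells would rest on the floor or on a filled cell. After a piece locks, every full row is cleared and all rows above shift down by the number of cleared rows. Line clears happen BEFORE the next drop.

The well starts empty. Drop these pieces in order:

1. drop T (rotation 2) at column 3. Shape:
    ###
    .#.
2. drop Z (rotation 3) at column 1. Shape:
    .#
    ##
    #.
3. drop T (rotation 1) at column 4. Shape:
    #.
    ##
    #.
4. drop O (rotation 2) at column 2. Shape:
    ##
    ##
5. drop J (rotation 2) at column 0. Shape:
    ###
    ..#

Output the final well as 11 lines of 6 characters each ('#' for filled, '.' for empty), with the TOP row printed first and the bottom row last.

Answer: ......
......
......
......
###...
..#...
..###.
..####
..#.#.
.#####
.#..#.

Derivation:
Drop 1: T rot2 at col 3 lands with bottom-row=0; cleared 0 line(s) (total 0); column heights now [0 0 0 2 2 2], max=2
Drop 2: Z rot3 at col 1 lands with bottom-row=0; cleared 0 line(s) (total 0); column heights now [0 2 3 2 2 2], max=3
Drop 3: T rot1 at col 4 lands with bottom-row=2; cleared 0 line(s) (total 0); column heights now [0 2 3 2 5 4], max=5
Drop 4: O rot2 at col 2 lands with bottom-row=3; cleared 0 line(s) (total 0); column heights now [0 2 5 5 5 4], max=5
Drop 5: J rot2 at col 0 lands with bottom-row=5; cleared 0 line(s) (total 0); column heights now [7 7 7 5 5 4], max=7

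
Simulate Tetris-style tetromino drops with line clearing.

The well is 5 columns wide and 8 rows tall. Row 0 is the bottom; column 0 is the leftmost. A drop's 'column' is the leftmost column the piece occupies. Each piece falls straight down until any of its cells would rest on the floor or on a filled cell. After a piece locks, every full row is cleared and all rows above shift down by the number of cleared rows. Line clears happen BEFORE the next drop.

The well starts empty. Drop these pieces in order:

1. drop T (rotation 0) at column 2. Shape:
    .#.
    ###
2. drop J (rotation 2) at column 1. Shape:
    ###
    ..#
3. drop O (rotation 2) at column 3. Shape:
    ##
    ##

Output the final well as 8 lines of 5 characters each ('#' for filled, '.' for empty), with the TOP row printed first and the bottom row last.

Drop 1: T rot0 at col 2 lands with bottom-row=0; cleared 0 line(s) (total 0); column heights now [0 0 1 2 1], max=2
Drop 2: J rot2 at col 1 lands with bottom-row=2; cleared 0 line(s) (total 0); column heights now [0 4 4 4 1], max=4
Drop 3: O rot2 at col 3 lands with bottom-row=4; cleared 0 line(s) (total 0); column heights now [0 4 4 6 6], max=6

Answer: .....
.....
...##
...##
.###.
...#.
...#.
..###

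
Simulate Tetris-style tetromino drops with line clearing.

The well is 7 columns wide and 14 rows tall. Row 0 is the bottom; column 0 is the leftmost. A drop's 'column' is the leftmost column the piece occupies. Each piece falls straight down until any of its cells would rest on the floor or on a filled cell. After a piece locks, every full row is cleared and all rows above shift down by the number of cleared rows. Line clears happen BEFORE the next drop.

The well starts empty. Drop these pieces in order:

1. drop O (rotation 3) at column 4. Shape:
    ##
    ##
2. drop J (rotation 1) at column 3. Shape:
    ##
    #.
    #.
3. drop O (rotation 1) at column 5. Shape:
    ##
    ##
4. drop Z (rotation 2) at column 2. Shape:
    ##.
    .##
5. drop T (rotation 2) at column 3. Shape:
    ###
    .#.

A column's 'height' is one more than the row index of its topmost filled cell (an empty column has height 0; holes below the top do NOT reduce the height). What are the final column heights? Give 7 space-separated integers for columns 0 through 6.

Answer: 0 0 5 6 6 6 4

Derivation:
Drop 1: O rot3 at col 4 lands with bottom-row=0; cleared 0 line(s) (total 0); column heights now [0 0 0 0 2 2 0], max=2
Drop 2: J rot1 at col 3 lands with bottom-row=0; cleared 0 line(s) (total 0); column heights now [0 0 0 3 3 2 0], max=3
Drop 3: O rot1 at col 5 lands with bottom-row=2; cleared 0 line(s) (total 0); column heights now [0 0 0 3 3 4 4], max=4
Drop 4: Z rot2 at col 2 lands with bottom-row=3; cleared 0 line(s) (total 0); column heights now [0 0 5 5 4 4 4], max=5
Drop 5: T rot2 at col 3 lands with bottom-row=4; cleared 0 line(s) (total 0); column heights now [0 0 5 6 6 6 4], max=6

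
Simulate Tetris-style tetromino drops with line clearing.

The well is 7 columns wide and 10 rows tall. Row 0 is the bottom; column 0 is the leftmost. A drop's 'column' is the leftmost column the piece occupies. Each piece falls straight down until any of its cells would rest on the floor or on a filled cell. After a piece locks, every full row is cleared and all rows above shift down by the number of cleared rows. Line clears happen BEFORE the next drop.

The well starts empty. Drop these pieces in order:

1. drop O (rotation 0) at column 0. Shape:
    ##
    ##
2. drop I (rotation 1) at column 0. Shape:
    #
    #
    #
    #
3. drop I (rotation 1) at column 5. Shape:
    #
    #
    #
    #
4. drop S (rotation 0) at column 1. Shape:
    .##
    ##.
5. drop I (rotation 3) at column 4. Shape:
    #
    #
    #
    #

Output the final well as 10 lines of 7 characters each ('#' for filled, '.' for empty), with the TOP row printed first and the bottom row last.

Answer: .......
.......
.......
.......
#......
#......
#.####.
###.##.
##..##.
##..##.

Derivation:
Drop 1: O rot0 at col 0 lands with bottom-row=0; cleared 0 line(s) (total 0); column heights now [2 2 0 0 0 0 0], max=2
Drop 2: I rot1 at col 0 lands with bottom-row=2; cleared 0 line(s) (total 0); column heights now [6 2 0 0 0 0 0], max=6
Drop 3: I rot1 at col 5 lands with bottom-row=0; cleared 0 line(s) (total 0); column heights now [6 2 0 0 0 4 0], max=6
Drop 4: S rot0 at col 1 lands with bottom-row=2; cleared 0 line(s) (total 0); column heights now [6 3 4 4 0 4 0], max=6
Drop 5: I rot3 at col 4 lands with bottom-row=0; cleared 0 line(s) (total 0); column heights now [6 3 4 4 4 4 0], max=6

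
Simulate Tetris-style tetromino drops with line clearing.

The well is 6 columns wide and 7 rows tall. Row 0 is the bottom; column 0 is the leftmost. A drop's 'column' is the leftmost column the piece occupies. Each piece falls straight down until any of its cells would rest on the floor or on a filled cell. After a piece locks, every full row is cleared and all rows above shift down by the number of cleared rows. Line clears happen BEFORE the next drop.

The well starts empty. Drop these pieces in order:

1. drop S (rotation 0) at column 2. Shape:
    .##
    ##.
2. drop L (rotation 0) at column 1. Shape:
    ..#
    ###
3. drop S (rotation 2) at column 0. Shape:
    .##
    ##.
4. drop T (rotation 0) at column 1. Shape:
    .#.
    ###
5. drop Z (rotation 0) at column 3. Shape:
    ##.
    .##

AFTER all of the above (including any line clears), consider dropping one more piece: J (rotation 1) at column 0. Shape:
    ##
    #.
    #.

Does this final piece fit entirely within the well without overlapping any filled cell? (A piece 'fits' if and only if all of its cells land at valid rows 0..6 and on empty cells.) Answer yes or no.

Answer: yes

Derivation:
Drop 1: S rot0 at col 2 lands with bottom-row=0; cleared 0 line(s) (total 0); column heights now [0 0 1 2 2 0], max=2
Drop 2: L rot0 at col 1 lands with bottom-row=2; cleared 0 line(s) (total 0); column heights now [0 3 3 4 2 0], max=4
Drop 3: S rot2 at col 0 lands with bottom-row=3; cleared 0 line(s) (total 0); column heights now [4 5 5 4 2 0], max=5
Drop 4: T rot0 at col 1 lands with bottom-row=5; cleared 0 line(s) (total 0); column heights now [4 6 7 6 2 0], max=7
Drop 5: Z rot0 at col 3 lands with bottom-row=5; cleared 0 line(s) (total 0); column heights now [4 6 7 7 7 6], max=7
Test piece J rot1 at col 0 (width 2): heights before test = [4 6 7 7 7 6]; fits = True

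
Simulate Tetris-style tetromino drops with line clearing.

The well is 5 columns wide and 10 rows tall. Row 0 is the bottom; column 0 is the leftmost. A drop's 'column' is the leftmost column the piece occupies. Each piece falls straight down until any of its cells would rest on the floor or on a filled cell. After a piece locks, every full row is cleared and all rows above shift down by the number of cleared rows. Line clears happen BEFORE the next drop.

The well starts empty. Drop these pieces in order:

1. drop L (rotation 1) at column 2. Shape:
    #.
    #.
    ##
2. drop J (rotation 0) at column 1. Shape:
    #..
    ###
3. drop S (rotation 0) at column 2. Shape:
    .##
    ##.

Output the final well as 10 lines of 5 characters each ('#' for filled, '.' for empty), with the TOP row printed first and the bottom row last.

Answer: .....
.....
.....
.....
...##
.###.
.###.
..#..
..#..
..##.

Derivation:
Drop 1: L rot1 at col 2 lands with bottom-row=0; cleared 0 line(s) (total 0); column heights now [0 0 3 1 0], max=3
Drop 2: J rot0 at col 1 lands with bottom-row=3; cleared 0 line(s) (total 0); column heights now [0 5 4 4 0], max=5
Drop 3: S rot0 at col 2 lands with bottom-row=4; cleared 0 line(s) (total 0); column heights now [0 5 5 6 6], max=6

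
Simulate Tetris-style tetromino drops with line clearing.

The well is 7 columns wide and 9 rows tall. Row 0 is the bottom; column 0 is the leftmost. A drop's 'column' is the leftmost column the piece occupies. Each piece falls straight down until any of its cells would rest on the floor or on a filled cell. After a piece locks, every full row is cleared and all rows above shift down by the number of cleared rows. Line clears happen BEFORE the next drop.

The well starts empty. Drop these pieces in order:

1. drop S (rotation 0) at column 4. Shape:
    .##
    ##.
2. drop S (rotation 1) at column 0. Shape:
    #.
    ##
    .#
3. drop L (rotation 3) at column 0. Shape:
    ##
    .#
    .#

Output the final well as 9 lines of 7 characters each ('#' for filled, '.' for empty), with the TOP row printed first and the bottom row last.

Answer: .......
.......
.......
.......
##.....
.#.....
##.....
##...##
.#..##.

Derivation:
Drop 1: S rot0 at col 4 lands with bottom-row=0; cleared 0 line(s) (total 0); column heights now [0 0 0 0 1 2 2], max=2
Drop 2: S rot1 at col 0 lands with bottom-row=0; cleared 0 line(s) (total 0); column heights now [3 2 0 0 1 2 2], max=3
Drop 3: L rot3 at col 0 lands with bottom-row=2; cleared 0 line(s) (total 0); column heights now [5 5 0 0 1 2 2], max=5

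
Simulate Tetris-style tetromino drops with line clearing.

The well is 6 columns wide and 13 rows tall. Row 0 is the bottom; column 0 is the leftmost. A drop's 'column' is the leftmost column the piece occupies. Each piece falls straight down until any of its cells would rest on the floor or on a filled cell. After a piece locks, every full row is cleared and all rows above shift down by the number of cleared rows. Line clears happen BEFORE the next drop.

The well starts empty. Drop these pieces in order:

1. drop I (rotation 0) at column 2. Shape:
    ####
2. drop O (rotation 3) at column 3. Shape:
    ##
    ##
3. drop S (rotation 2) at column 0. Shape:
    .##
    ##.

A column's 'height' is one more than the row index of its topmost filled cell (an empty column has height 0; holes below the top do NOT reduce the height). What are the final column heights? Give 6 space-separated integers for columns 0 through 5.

Drop 1: I rot0 at col 2 lands with bottom-row=0; cleared 0 line(s) (total 0); column heights now [0 0 1 1 1 1], max=1
Drop 2: O rot3 at col 3 lands with bottom-row=1; cleared 0 line(s) (total 0); column heights now [0 0 1 3 3 1], max=3
Drop 3: S rot2 at col 0 lands with bottom-row=0; cleared 1 line(s) (total 1); column heights now [0 1 1 2 2 0], max=2

Answer: 0 1 1 2 2 0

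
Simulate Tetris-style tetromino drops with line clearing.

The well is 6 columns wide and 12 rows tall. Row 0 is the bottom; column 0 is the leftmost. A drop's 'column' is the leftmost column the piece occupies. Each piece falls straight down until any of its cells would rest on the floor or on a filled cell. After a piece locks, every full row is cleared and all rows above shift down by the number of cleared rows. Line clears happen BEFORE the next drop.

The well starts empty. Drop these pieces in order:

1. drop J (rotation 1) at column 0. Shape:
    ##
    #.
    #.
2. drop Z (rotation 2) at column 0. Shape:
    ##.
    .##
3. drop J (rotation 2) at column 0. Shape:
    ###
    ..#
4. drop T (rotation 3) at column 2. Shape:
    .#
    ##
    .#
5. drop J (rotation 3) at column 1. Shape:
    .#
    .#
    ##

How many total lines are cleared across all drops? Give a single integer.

Answer: 0

Derivation:
Drop 1: J rot1 at col 0 lands with bottom-row=0; cleared 0 line(s) (total 0); column heights now [3 3 0 0 0 0], max=3
Drop 2: Z rot2 at col 0 lands with bottom-row=3; cleared 0 line(s) (total 0); column heights now [5 5 4 0 0 0], max=5
Drop 3: J rot2 at col 0 lands with bottom-row=4; cleared 0 line(s) (total 0); column heights now [6 6 6 0 0 0], max=6
Drop 4: T rot3 at col 2 lands with bottom-row=5; cleared 0 line(s) (total 0); column heights now [6 6 7 8 0 0], max=8
Drop 5: J rot3 at col 1 lands with bottom-row=7; cleared 0 line(s) (total 0); column heights now [6 8 10 8 0 0], max=10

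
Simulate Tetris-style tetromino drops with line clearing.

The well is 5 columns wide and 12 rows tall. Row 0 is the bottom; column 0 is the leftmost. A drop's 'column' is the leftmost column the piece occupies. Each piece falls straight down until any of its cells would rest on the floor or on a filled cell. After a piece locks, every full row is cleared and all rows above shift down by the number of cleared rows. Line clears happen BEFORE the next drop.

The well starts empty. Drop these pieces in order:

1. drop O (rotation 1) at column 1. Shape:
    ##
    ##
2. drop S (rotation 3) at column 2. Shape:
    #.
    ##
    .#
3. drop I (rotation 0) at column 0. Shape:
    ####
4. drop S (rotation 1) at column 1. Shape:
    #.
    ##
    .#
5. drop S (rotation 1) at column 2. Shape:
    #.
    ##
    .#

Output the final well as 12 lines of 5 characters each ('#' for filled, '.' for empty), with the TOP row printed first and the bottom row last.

Answer: .....
.....
.....
..#..
.###.
.###.
..#..
####.
..#..
..##.
.###.
.##..

Derivation:
Drop 1: O rot1 at col 1 lands with bottom-row=0; cleared 0 line(s) (total 0); column heights now [0 2 2 0 0], max=2
Drop 2: S rot3 at col 2 lands with bottom-row=1; cleared 0 line(s) (total 0); column heights now [0 2 4 3 0], max=4
Drop 3: I rot0 at col 0 lands with bottom-row=4; cleared 0 line(s) (total 0); column heights now [5 5 5 5 0], max=5
Drop 4: S rot1 at col 1 lands with bottom-row=5; cleared 0 line(s) (total 0); column heights now [5 8 7 5 0], max=8
Drop 5: S rot1 at col 2 lands with bottom-row=6; cleared 0 line(s) (total 0); column heights now [5 8 9 8 0], max=9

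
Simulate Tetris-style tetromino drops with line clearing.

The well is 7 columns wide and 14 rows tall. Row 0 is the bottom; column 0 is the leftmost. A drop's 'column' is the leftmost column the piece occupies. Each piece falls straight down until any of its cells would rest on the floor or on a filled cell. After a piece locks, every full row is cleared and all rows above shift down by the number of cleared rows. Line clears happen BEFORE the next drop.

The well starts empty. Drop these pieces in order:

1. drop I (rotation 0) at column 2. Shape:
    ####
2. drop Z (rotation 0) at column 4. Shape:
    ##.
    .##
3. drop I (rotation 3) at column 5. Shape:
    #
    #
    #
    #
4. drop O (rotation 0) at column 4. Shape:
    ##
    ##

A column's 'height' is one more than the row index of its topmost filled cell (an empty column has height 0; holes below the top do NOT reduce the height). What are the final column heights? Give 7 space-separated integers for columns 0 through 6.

Answer: 0 0 1 1 9 9 2

Derivation:
Drop 1: I rot0 at col 2 lands with bottom-row=0; cleared 0 line(s) (total 0); column heights now [0 0 1 1 1 1 0], max=1
Drop 2: Z rot0 at col 4 lands with bottom-row=1; cleared 0 line(s) (total 0); column heights now [0 0 1 1 3 3 2], max=3
Drop 3: I rot3 at col 5 lands with bottom-row=3; cleared 0 line(s) (total 0); column heights now [0 0 1 1 3 7 2], max=7
Drop 4: O rot0 at col 4 lands with bottom-row=7; cleared 0 line(s) (total 0); column heights now [0 0 1 1 9 9 2], max=9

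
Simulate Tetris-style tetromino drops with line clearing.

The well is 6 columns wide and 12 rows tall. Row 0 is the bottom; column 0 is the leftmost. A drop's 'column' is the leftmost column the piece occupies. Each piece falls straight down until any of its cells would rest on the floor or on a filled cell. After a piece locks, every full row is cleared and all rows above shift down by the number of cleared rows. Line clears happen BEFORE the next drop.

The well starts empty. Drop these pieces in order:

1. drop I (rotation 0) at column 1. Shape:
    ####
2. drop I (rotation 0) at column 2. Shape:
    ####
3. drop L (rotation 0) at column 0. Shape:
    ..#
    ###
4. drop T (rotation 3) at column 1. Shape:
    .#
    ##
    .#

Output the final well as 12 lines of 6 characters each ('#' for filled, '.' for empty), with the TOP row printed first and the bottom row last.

Answer: ......
......
......
......
......
..#...
.##...
..#...
..#...
###...
..####
.####.

Derivation:
Drop 1: I rot0 at col 1 lands with bottom-row=0; cleared 0 line(s) (total 0); column heights now [0 1 1 1 1 0], max=1
Drop 2: I rot0 at col 2 lands with bottom-row=1; cleared 0 line(s) (total 0); column heights now [0 1 2 2 2 2], max=2
Drop 3: L rot0 at col 0 lands with bottom-row=2; cleared 0 line(s) (total 0); column heights now [3 3 4 2 2 2], max=4
Drop 4: T rot3 at col 1 lands with bottom-row=4; cleared 0 line(s) (total 0); column heights now [3 6 7 2 2 2], max=7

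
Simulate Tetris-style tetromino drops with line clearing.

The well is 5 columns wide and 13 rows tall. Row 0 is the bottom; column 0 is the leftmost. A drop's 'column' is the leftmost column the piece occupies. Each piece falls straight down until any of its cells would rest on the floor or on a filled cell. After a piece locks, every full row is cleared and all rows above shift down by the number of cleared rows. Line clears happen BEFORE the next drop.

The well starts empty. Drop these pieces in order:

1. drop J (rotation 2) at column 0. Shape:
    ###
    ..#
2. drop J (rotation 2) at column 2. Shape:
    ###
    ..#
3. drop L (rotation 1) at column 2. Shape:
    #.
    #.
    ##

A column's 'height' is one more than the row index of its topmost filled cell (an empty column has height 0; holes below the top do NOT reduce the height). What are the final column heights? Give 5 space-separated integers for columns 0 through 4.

Drop 1: J rot2 at col 0 lands with bottom-row=0; cleared 0 line(s) (total 0); column heights now [2 2 2 0 0], max=2
Drop 2: J rot2 at col 2 lands with bottom-row=1; cleared 0 line(s) (total 0); column heights now [2 2 3 3 3], max=3
Drop 3: L rot1 at col 2 lands with bottom-row=3; cleared 0 line(s) (total 0); column heights now [2 2 6 4 3], max=6

Answer: 2 2 6 4 3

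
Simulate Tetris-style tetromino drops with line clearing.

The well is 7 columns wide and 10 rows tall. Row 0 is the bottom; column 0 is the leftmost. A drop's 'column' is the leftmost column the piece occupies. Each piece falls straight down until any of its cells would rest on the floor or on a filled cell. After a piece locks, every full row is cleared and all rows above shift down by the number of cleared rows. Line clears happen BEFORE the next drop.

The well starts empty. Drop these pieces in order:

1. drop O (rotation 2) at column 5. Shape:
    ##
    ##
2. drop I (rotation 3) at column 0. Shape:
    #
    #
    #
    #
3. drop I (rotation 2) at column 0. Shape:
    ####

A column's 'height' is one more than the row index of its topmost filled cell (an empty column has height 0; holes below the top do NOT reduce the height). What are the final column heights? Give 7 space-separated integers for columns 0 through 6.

Drop 1: O rot2 at col 5 lands with bottom-row=0; cleared 0 line(s) (total 0); column heights now [0 0 0 0 0 2 2], max=2
Drop 2: I rot3 at col 0 lands with bottom-row=0; cleared 0 line(s) (total 0); column heights now [4 0 0 0 0 2 2], max=4
Drop 3: I rot2 at col 0 lands with bottom-row=4; cleared 0 line(s) (total 0); column heights now [5 5 5 5 0 2 2], max=5

Answer: 5 5 5 5 0 2 2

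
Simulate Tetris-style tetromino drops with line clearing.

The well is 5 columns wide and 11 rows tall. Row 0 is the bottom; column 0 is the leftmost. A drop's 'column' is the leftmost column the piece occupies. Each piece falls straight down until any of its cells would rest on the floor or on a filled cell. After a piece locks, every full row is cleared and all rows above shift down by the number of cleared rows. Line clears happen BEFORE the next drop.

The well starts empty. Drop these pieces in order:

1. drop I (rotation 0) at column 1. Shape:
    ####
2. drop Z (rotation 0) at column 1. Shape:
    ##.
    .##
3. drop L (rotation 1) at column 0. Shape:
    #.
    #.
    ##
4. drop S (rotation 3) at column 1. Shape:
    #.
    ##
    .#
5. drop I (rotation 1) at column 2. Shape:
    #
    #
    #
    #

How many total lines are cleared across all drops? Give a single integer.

Answer: 0

Derivation:
Drop 1: I rot0 at col 1 lands with bottom-row=0; cleared 0 line(s) (total 0); column heights now [0 1 1 1 1], max=1
Drop 2: Z rot0 at col 1 lands with bottom-row=1; cleared 0 line(s) (total 0); column heights now [0 3 3 2 1], max=3
Drop 3: L rot1 at col 0 lands with bottom-row=3; cleared 0 line(s) (total 0); column heights now [6 4 3 2 1], max=6
Drop 4: S rot3 at col 1 lands with bottom-row=3; cleared 0 line(s) (total 0); column heights now [6 6 5 2 1], max=6
Drop 5: I rot1 at col 2 lands with bottom-row=5; cleared 0 line(s) (total 0); column heights now [6 6 9 2 1], max=9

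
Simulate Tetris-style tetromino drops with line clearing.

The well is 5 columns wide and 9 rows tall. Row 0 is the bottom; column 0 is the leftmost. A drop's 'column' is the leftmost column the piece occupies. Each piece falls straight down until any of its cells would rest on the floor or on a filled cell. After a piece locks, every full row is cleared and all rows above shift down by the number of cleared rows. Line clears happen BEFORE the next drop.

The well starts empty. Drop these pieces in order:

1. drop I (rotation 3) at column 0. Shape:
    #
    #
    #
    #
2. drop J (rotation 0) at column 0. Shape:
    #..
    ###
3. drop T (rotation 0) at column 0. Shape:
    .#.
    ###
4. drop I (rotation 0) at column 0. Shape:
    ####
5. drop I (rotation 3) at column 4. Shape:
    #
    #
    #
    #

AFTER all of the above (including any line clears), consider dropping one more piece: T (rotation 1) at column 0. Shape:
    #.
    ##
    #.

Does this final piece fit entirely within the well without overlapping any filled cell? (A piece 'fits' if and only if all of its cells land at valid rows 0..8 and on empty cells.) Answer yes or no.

Drop 1: I rot3 at col 0 lands with bottom-row=0; cleared 0 line(s) (total 0); column heights now [4 0 0 0 0], max=4
Drop 2: J rot0 at col 0 lands with bottom-row=4; cleared 0 line(s) (total 0); column heights now [6 5 5 0 0], max=6
Drop 3: T rot0 at col 0 lands with bottom-row=6; cleared 0 line(s) (total 0); column heights now [7 8 7 0 0], max=8
Drop 4: I rot0 at col 0 lands with bottom-row=8; cleared 0 line(s) (total 0); column heights now [9 9 9 9 0], max=9
Drop 5: I rot3 at col 4 lands with bottom-row=0; cleared 0 line(s) (total 0); column heights now [9 9 9 9 4], max=9
Test piece T rot1 at col 0 (width 2): heights before test = [9 9 9 9 4]; fits = False

Answer: no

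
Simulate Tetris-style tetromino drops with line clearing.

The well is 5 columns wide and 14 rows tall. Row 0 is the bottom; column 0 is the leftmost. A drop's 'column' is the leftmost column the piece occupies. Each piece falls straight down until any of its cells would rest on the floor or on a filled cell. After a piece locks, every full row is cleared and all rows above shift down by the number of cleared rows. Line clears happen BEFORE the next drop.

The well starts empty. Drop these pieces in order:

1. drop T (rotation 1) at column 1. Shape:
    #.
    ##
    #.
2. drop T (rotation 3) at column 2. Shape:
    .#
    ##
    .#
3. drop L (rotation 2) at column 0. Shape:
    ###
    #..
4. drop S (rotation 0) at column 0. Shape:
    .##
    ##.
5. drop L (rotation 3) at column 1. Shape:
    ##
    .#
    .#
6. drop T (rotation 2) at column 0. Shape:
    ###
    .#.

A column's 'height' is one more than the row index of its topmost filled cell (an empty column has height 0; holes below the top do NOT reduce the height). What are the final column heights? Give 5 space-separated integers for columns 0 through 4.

Answer: 11 11 11 4 0

Derivation:
Drop 1: T rot1 at col 1 lands with bottom-row=0; cleared 0 line(s) (total 0); column heights now [0 3 2 0 0], max=3
Drop 2: T rot3 at col 2 lands with bottom-row=1; cleared 0 line(s) (total 0); column heights now [0 3 3 4 0], max=4
Drop 3: L rot2 at col 0 lands with bottom-row=2; cleared 0 line(s) (total 0); column heights now [4 4 4 4 0], max=4
Drop 4: S rot0 at col 0 lands with bottom-row=4; cleared 0 line(s) (total 0); column heights now [5 6 6 4 0], max=6
Drop 5: L rot3 at col 1 lands with bottom-row=6; cleared 0 line(s) (total 0); column heights now [5 9 9 4 0], max=9
Drop 6: T rot2 at col 0 lands with bottom-row=9; cleared 0 line(s) (total 0); column heights now [11 11 11 4 0], max=11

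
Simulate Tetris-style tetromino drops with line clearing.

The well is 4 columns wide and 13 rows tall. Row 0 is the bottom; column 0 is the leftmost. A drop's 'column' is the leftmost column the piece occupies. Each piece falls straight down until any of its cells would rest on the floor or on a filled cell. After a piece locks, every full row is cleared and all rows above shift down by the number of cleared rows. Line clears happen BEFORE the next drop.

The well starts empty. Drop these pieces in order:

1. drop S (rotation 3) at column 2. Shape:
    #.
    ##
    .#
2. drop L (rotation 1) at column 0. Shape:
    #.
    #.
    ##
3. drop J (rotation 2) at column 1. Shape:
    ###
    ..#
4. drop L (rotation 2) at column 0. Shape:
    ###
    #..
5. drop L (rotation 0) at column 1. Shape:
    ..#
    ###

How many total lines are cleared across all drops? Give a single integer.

Answer: 1

Derivation:
Drop 1: S rot3 at col 2 lands with bottom-row=0; cleared 0 line(s) (total 0); column heights now [0 0 3 2], max=3
Drop 2: L rot1 at col 0 lands with bottom-row=0; cleared 0 line(s) (total 0); column heights now [3 1 3 2], max=3
Drop 3: J rot2 at col 1 lands with bottom-row=2; cleared 0 line(s) (total 0); column heights now [3 4 4 4], max=4
Drop 4: L rot2 at col 0 lands with bottom-row=3; cleared 1 line(s) (total 1); column heights now [4 4 4 3], max=4
Drop 5: L rot0 at col 1 lands with bottom-row=4; cleared 0 line(s) (total 1); column heights now [4 5 5 6], max=6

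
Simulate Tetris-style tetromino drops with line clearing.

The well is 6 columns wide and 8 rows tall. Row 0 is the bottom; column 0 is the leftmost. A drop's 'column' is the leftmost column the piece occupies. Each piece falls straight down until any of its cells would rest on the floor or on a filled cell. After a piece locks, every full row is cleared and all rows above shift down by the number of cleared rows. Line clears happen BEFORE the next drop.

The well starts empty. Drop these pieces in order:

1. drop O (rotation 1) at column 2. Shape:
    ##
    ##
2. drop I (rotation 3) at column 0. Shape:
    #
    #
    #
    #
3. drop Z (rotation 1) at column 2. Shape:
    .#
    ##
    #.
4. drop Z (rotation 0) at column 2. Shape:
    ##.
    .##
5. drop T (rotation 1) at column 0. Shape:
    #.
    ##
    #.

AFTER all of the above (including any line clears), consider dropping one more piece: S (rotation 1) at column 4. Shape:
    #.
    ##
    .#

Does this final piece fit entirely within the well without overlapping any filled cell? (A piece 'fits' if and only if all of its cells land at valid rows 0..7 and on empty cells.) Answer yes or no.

Drop 1: O rot1 at col 2 lands with bottom-row=0; cleared 0 line(s) (total 0); column heights now [0 0 2 2 0 0], max=2
Drop 2: I rot3 at col 0 lands with bottom-row=0; cleared 0 line(s) (total 0); column heights now [4 0 2 2 0 0], max=4
Drop 3: Z rot1 at col 2 lands with bottom-row=2; cleared 0 line(s) (total 0); column heights now [4 0 4 5 0 0], max=5
Drop 4: Z rot0 at col 2 lands with bottom-row=5; cleared 0 line(s) (total 0); column heights now [4 0 7 7 6 0], max=7
Drop 5: T rot1 at col 0 lands with bottom-row=4; cleared 0 line(s) (total 0); column heights now [7 6 7 7 6 0], max=7
Test piece S rot1 at col 4 (width 2): heights before test = [7 6 7 7 6 0]; fits = True

Answer: yes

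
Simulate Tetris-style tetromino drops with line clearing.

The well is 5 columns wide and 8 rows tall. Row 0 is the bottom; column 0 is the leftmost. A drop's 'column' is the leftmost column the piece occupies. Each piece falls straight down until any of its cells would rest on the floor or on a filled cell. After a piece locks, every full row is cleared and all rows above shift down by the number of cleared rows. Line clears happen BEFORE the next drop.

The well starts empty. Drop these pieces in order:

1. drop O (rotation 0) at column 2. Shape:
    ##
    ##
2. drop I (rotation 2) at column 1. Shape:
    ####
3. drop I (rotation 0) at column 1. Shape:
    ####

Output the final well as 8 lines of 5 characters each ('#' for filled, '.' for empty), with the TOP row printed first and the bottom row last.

Answer: .....
.....
.....
.....
.####
.####
..##.
..##.

Derivation:
Drop 1: O rot0 at col 2 lands with bottom-row=0; cleared 0 line(s) (total 0); column heights now [0 0 2 2 0], max=2
Drop 2: I rot2 at col 1 lands with bottom-row=2; cleared 0 line(s) (total 0); column heights now [0 3 3 3 3], max=3
Drop 3: I rot0 at col 1 lands with bottom-row=3; cleared 0 line(s) (total 0); column heights now [0 4 4 4 4], max=4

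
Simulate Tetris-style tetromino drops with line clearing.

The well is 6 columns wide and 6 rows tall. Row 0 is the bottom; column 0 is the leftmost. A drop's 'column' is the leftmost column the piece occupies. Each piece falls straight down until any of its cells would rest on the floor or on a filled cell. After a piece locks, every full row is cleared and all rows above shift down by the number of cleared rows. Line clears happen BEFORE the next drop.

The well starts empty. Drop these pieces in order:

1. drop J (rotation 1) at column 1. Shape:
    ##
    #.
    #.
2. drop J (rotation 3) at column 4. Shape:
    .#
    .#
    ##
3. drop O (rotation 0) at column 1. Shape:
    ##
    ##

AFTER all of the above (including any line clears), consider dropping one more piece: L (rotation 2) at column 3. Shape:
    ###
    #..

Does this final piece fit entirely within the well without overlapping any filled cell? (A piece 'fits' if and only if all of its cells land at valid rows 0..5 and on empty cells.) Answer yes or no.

Drop 1: J rot1 at col 1 lands with bottom-row=0; cleared 0 line(s) (total 0); column heights now [0 3 3 0 0 0], max=3
Drop 2: J rot3 at col 4 lands with bottom-row=0; cleared 0 line(s) (total 0); column heights now [0 3 3 0 1 3], max=3
Drop 3: O rot0 at col 1 lands with bottom-row=3; cleared 0 line(s) (total 0); column heights now [0 5 5 0 1 3], max=5
Test piece L rot2 at col 3 (width 3): heights before test = [0 5 5 0 1 3]; fits = True

Answer: yes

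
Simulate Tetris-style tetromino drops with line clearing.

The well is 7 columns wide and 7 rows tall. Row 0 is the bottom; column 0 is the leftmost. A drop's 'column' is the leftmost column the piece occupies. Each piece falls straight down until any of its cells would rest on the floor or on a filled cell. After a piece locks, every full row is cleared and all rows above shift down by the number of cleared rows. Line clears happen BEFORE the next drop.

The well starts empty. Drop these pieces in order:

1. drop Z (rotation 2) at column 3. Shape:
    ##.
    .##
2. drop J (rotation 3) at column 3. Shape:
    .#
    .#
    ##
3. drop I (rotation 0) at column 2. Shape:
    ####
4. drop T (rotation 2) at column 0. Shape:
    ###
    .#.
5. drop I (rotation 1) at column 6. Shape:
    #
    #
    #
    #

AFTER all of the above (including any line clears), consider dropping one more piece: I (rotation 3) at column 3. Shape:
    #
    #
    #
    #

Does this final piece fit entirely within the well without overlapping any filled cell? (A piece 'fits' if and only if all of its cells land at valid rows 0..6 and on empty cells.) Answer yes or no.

Drop 1: Z rot2 at col 3 lands with bottom-row=0; cleared 0 line(s) (total 0); column heights now [0 0 0 2 2 1 0], max=2
Drop 2: J rot3 at col 3 lands with bottom-row=2; cleared 0 line(s) (total 0); column heights now [0 0 0 3 5 1 0], max=5
Drop 3: I rot0 at col 2 lands with bottom-row=5; cleared 0 line(s) (total 0); column heights now [0 0 6 6 6 6 0], max=6
Drop 4: T rot2 at col 0 lands with bottom-row=5; cleared 0 line(s) (total 0); column heights now [7 7 7 6 6 6 0], max=7
Drop 5: I rot1 at col 6 lands with bottom-row=0; cleared 0 line(s) (total 0); column heights now [7 7 7 6 6 6 4], max=7
Test piece I rot3 at col 3 (width 1): heights before test = [7 7 7 6 6 6 4]; fits = False

Answer: no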